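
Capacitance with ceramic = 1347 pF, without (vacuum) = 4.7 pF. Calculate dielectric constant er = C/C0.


er = 1347 / 4.7 = 286.6

286.6


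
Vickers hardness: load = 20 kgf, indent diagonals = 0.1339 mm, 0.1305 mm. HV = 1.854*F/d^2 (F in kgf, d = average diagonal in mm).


d_avg = (0.1339+0.1305)/2 = 0.1322 mm
HV = 1.854*20/0.1322^2 = 2122

2122


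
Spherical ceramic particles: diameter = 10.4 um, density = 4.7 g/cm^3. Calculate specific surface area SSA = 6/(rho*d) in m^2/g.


SSA = 6 / (4.7 * 10.4) = 0.123 m^2/g

0.123


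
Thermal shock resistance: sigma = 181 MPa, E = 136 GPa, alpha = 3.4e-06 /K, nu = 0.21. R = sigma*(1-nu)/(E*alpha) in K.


R = 181*(1-0.21)/(136*1000*3.4e-06) = 309 K

309


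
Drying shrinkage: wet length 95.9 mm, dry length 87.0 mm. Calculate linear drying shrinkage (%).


DS = (95.9 - 87.0) / 95.9 * 100 = 9.28%

9.28


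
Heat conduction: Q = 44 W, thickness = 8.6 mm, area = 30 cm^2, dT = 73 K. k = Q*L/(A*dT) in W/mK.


k = 44*8.6/1000/(30/10000*73) = 1.73 W/mK

1.73


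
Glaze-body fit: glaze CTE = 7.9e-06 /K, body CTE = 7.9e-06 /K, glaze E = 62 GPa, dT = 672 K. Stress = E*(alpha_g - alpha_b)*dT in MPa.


Stress = 62*1000*(7.9e-06 - 7.9e-06)*672 = 0.0 MPa

0.0


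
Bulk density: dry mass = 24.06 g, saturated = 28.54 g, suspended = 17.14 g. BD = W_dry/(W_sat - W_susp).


BD = 24.06 / (28.54 - 17.14) = 24.06 / 11.4 = 2.111 g/cm^3

2.111


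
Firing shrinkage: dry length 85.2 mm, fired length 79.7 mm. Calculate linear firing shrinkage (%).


FS = (85.2 - 79.7) / 85.2 * 100 = 6.46%

6.46


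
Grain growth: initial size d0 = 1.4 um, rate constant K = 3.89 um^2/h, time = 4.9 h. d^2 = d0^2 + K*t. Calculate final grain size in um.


d^2 = 1.4^2 + 3.89*4.9 = 21.021
d = sqrt(21.021) = 4.58 um

4.58


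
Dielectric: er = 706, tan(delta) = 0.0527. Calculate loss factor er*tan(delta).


Loss = 706 * 0.0527 = 37.206

37.206


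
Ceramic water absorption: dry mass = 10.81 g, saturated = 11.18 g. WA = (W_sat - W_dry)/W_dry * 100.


WA = (11.18 - 10.81) / 10.81 * 100 = 3.42%

3.42


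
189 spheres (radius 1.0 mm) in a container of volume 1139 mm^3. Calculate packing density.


V_sphere = 4/3*pi*1.0^3 = 4.1888 mm^3
Total V = 189*4.1888 = 791.6832 mm^3
PD = 791.6832 / 1139 = 0.695

0.695


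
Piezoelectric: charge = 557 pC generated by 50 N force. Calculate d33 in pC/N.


d33 = 557 / 50 = 11.1 pC/N

11.1


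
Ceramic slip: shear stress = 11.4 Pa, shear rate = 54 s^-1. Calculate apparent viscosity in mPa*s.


eta = tau/gamma * 1000 = 11.4/54 * 1000 = 211.1 mPa*s

211.1


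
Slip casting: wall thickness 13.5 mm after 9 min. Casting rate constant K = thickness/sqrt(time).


K = 13.5 / sqrt(9) = 13.5 / 3.0 = 4.5 mm/min^0.5

4.5


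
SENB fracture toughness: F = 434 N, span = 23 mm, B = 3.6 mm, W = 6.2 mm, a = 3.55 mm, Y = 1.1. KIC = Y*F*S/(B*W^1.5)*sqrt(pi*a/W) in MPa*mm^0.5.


KIC = 1.1*434*23/(3.6*6.2^1.5)*sqrt(pi*3.55/6.2) = 264.98

264.98


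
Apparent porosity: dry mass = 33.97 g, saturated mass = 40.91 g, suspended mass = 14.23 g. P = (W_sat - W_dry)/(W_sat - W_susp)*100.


P = (40.91 - 33.97) / (40.91 - 14.23) * 100 = 6.94 / 26.68 * 100 = 26.0%

26.0


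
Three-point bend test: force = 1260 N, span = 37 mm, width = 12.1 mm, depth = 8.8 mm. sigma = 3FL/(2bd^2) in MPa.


sigma = 3*1260*37/(2*12.1*8.8^2) = 74.6 MPa

74.6


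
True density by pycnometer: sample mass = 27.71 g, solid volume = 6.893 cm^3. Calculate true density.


TD = 27.71 / 6.893 = 4.02 g/cm^3

4.02


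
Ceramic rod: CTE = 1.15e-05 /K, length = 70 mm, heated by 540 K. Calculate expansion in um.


dL = 1.15e-05 * 70 * 540 * 1000 = 434.7 um

434.7


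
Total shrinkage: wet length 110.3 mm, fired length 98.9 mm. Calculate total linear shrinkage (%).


TS = (110.3 - 98.9) / 110.3 * 100 = 10.34%

10.34


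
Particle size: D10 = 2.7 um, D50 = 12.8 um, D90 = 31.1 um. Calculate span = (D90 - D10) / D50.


Span = (31.1 - 2.7) / 12.8 = 28.4 / 12.8 = 2.219

2.219


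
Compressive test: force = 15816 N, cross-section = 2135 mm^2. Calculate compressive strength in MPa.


CS = 15816 / 2135 = 7.4 MPa

7.4


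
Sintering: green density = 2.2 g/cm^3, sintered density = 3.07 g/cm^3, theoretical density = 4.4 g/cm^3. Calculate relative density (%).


Relative = 3.07 / 4.4 * 100 = 69.8%

69.8


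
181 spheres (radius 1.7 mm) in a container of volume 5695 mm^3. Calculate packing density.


V_sphere = 4/3*pi*1.7^3 = 20.5795 mm^3
Total V = 181*20.5795 = 3724.8895 mm^3
PD = 3724.8895 / 5695 = 0.654

0.654


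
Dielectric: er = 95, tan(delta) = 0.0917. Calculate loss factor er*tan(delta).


Loss = 95 * 0.0917 = 8.712

8.712


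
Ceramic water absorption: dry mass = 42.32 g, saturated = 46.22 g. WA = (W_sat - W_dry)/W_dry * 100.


WA = (46.22 - 42.32) / 42.32 * 100 = 9.22%

9.22


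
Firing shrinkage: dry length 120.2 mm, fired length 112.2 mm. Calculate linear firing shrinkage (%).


FS = (120.2 - 112.2) / 120.2 * 100 = 6.66%

6.66


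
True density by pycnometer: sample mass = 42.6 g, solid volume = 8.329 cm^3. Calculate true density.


TD = 42.6 / 8.329 = 5.115 g/cm^3

5.115


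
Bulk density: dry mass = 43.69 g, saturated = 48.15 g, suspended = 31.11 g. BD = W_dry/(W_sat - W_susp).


BD = 43.69 / (48.15 - 31.11) = 43.69 / 17.04 = 2.564 g/cm^3

2.564


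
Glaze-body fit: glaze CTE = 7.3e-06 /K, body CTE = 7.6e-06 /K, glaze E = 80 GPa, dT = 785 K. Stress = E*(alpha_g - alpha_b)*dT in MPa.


Stress = 80*1000*(7.3e-06 - 7.6e-06)*785 = -18.8 MPa

-18.8


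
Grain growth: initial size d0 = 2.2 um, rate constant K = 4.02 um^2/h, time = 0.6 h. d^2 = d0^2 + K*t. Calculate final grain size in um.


d^2 = 2.2^2 + 4.02*0.6 = 7.252
d = sqrt(7.252) = 2.69 um

2.69


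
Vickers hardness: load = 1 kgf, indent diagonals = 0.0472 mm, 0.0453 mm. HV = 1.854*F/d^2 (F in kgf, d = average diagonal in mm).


d_avg = (0.0472+0.0453)/2 = 0.04625 mm
HV = 1.854*1/0.04625^2 = 867

867


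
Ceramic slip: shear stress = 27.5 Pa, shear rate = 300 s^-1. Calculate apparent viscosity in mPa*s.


eta = tau/gamma * 1000 = 27.5/300 * 1000 = 91.7 mPa*s

91.7


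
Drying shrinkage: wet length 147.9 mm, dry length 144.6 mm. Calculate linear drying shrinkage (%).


DS = (147.9 - 144.6) / 147.9 * 100 = 2.23%

2.23


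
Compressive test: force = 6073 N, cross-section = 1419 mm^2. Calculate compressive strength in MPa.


CS = 6073 / 1419 = 4.3 MPa

4.3


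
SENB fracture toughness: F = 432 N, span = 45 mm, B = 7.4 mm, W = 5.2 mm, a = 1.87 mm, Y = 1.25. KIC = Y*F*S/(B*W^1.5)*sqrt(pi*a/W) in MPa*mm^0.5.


KIC = 1.25*432*45/(7.4*5.2^1.5)*sqrt(pi*1.87/5.2) = 294.35

294.35


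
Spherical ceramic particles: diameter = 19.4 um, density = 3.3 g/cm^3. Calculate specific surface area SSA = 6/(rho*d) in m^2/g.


SSA = 6 / (3.3 * 19.4) = 0.094 m^2/g

0.094


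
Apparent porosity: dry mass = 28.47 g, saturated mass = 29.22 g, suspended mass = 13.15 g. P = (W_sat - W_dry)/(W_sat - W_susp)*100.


P = (29.22 - 28.47) / (29.22 - 13.15) * 100 = 0.75 / 16.07 * 100 = 4.7%

4.7


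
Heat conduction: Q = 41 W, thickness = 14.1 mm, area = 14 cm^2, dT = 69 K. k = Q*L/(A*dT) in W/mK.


k = 41*14.1/1000/(14/10000*69) = 5.98 W/mK

5.98


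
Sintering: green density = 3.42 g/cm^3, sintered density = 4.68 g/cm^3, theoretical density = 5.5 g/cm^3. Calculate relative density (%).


Relative = 4.68 / 5.5 * 100 = 85.1%

85.1


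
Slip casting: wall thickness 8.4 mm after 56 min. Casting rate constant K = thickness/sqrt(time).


K = 8.4 / sqrt(56) = 8.4 / 7.4833 = 1.122 mm/min^0.5

1.122


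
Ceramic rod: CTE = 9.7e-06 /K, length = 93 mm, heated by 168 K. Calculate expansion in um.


dL = 9.7e-06 * 93 * 168 * 1000 = 151.553 um

151.553


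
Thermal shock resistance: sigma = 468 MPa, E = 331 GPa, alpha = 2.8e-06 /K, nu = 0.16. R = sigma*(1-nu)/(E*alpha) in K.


R = 468*(1-0.16)/(331*1000*2.8e-06) = 424 K

424


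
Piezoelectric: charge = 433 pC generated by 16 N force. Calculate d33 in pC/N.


d33 = 433 / 16 = 27.1 pC/N

27.1


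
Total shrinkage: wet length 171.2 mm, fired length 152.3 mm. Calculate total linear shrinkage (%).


TS = (171.2 - 152.3) / 171.2 * 100 = 11.04%

11.04


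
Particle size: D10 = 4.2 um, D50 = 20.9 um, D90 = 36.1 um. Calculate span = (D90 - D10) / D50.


Span = (36.1 - 4.2) / 20.9 = 31.9 / 20.9 = 1.526

1.526


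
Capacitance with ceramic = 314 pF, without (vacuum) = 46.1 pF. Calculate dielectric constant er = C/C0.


er = 314 / 46.1 = 6.81

6.81


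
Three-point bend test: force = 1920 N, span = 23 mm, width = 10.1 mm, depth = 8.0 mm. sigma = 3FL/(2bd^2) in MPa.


sigma = 3*1920*23/(2*10.1*8.0^2) = 102.5 MPa

102.5


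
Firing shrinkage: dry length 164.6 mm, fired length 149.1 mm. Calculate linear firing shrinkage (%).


FS = (164.6 - 149.1) / 164.6 * 100 = 9.42%

9.42


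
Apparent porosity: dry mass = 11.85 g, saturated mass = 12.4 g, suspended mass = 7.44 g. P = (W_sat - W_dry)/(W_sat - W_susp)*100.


P = (12.4 - 11.85) / (12.4 - 7.44) * 100 = 0.55 / 4.96 * 100 = 11.1%

11.1


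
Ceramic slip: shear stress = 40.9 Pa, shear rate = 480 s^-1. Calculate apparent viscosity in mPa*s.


eta = tau/gamma * 1000 = 40.9/480 * 1000 = 85.2 mPa*s

85.2


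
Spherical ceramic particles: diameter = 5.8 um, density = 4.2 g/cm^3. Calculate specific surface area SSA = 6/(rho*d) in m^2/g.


SSA = 6 / (4.2 * 5.8) = 0.246 m^2/g

0.246


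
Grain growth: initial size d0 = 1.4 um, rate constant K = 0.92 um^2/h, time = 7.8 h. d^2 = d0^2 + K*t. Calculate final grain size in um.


d^2 = 1.4^2 + 0.92*7.8 = 9.136
d = sqrt(9.136) = 3.02 um

3.02


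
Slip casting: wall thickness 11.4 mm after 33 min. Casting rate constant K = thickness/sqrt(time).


K = 11.4 / sqrt(33) = 11.4 / 5.7446 = 1.984 mm/min^0.5

1.984


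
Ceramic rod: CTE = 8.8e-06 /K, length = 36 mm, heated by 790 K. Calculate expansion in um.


dL = 8.8e-06 * 36 * 790 * 1000 = 250.272 um

250.272


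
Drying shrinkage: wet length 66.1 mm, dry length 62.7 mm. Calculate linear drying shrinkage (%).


DS = (66.1 - 62.7) / 66.1 * 100 = 5.14%

5.14


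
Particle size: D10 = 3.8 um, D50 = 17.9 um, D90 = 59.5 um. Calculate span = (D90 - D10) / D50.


Span = (59.5 - 3.8) / 17.9 = 55.7 / 17.9 = 3.112

3.112


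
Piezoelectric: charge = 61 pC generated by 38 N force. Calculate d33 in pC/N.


d33 = 61 / 38 = 1.6 pC/N

1.6


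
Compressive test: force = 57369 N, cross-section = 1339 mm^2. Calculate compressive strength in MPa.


CS = 57369 / 1339 = 42.8 MPa

42.8


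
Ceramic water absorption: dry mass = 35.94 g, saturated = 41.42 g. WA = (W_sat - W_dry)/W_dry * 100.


WA = (41.42 - 35.94) / 35.94 * 100 = 15.25%

15.25


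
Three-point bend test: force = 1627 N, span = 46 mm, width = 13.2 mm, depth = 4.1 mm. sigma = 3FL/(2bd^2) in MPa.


sigma = 3*1627*46/(2*13.2*4.1^2) = 505.9 MPa

505.9


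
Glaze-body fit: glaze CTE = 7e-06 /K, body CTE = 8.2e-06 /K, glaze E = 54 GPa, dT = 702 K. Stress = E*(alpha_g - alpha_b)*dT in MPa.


Stress = 54*1000*(7e-06 - 8.2e-06)*702 = -45.5 MPa

-45.5


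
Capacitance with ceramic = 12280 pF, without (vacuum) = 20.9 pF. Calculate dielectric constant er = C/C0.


er = 12280 / 20.9 = 587.56

587.56


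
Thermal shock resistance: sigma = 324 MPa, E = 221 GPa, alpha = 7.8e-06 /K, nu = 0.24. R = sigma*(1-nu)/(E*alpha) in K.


R = 324*(1-0.24)/(221*1000*7.8e-06) = 143 K

143


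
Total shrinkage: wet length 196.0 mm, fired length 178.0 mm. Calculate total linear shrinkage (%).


TS = (196.0 - 178.0) / 196.0 * 100 = 9.18%

9.18


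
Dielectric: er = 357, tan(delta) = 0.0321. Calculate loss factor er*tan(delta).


Loss = 357 * 0.0321 = 11.46

11.46


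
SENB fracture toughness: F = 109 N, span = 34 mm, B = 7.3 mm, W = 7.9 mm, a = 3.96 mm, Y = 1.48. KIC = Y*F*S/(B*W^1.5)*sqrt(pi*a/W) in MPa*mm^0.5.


KIC = 1.48*109*34/(7.3*7.9^1.5)*sqrt(pi*3.96/7.9) = 42.46

42.46


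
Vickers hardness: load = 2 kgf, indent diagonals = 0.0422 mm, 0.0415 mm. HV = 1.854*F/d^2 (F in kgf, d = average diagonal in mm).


d_avg = (0.0422+0.0415)/2 = 0.04185 mm
HV = 1.854*2/0.04185^2 = 2117

2117


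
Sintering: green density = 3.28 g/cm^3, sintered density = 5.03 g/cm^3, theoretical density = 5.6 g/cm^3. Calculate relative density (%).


Relative = 5.03 / 5.6 * 100 = 89.8%

89.8


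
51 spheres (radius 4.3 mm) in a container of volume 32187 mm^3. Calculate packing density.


V_sphere = 4/3*pi*4.3^3 = 333.0381 mm^3
Total V = 51*333.0381 = 16984.9431 mm^3
PD = 16984.9431 / 32187 = 0.528

0.528


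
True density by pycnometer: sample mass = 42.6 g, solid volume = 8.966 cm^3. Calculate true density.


TD = 42.6 / 8.966 = 4.751 g/cm^3

4.751


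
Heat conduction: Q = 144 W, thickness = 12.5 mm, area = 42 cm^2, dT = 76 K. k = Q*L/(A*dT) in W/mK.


k = 144*12.5/1000/(42/10000*76) = 5.64 W/mK

5.64


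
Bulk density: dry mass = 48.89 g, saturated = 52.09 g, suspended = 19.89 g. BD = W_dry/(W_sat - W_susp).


BD = 48.89 / (52.09 - 19.89) = 48.89 / 32.2 = 1.518 g/cm^3

1.518


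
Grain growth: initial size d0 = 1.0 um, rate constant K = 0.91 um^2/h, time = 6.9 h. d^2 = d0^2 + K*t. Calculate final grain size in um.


d^2 = 1.0^2 + 0.91*6.9 = 7.279
d = sqrt(7.279) = 2.7 um

2.7


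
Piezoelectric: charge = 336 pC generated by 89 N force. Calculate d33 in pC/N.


d33 = 336 / 89 = 3.8 pC/N

3.8


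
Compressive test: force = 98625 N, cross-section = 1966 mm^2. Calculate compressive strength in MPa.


CS = 98625 / 1966 = 50.2 MPa

50.2


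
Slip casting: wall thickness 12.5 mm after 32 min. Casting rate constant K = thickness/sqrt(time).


K = 12.5 / sqrt(32) = 12.5 / 5.6569 = 2.21 mm/min^0.5

2.21


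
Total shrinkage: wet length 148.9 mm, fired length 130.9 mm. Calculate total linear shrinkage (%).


TS = (148.9 - 130.9) / 148.9 * 100 = 12.09%

12.09


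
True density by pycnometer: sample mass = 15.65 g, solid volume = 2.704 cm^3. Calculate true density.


TD = 15.65 / 2.704 = 5.788 g/cm^3

5.788


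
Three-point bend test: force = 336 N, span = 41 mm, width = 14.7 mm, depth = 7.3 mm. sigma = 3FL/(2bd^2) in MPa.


sigma = 3*336*41/(2*14.7*7.3^2) = 26.4 MPa

26.4


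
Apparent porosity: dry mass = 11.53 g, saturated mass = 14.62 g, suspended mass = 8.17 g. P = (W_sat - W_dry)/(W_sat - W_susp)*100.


P = (14.62 - 11.53) / (14.62 - 8.17) * 100 = 3.09 / 6.45 * 100 = 47.9%

47.9


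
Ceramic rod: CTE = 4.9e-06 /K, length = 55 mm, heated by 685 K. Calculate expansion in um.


dL = 4.9e-06 * 55 * 685 * 1000 = 184.608 um

184.608


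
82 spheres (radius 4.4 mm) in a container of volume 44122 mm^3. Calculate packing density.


V_sphere = 4/3*pi*4.4^3 = 356.8179 mm^3
Total V = 82*356.8179 = 29259.0678 mm^3
PD = 29259.0678 / 44122 = 0.663

0.663


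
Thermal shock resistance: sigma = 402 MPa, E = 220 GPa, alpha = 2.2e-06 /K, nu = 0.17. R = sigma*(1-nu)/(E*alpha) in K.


R = 402*(1-0.17)/(220*1000*2.2e-06) = 689 K

689


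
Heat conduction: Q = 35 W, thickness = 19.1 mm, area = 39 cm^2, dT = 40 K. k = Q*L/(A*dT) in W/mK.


k = 35*19.1/1000/(39/10000*40) = 4.29 W/mK

4.29


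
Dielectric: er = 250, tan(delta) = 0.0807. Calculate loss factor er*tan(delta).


Loss = 250 * 0.0807 = 20.175

20.175


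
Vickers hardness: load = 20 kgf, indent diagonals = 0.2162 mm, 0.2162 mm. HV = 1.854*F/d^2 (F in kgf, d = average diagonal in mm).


d_avg = (0.2162+0.2162)/2 = 0.2162 mm
HV = 1.854*20/0.2162^2 = 793

793


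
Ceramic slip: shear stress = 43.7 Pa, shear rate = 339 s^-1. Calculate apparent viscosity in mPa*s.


eta = tau/gamma * 1000 = 43.7/339 * 1000 = 128.9 mPa*s

128.9


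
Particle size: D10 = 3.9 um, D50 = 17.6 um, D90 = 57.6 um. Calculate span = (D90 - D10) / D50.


Span = (57.6 - 3.9) / 17.6 = 53.7 / 17.6 = 3.051

3.051


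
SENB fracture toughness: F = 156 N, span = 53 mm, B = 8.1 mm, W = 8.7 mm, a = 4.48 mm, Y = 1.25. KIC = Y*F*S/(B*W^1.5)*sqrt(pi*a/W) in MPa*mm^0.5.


KIC = 1.25*156*53/(8.1*8.7^1.5)*sqrt(pi*4.48/8.7) = 63.24

63.24


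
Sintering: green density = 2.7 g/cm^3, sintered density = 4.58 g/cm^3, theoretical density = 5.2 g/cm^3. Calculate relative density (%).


Relative = 4.58 / 5.2 * 100 = 88.1%

88.1


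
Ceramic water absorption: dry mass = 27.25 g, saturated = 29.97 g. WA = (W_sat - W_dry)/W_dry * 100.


WA = (29.97 - 27.25) / 27.25 * 100 = 9.98%

9.98


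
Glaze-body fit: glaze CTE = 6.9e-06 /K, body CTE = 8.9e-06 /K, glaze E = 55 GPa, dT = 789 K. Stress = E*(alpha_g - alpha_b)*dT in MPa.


Stress = 55*1000*(6.9e-06 - 8.9e-06)*789 = -86.8 MPa

-86.8


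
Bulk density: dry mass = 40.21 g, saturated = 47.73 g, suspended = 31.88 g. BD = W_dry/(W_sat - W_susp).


BD = 40.21 / (47.73 - 31.88) = 40.21 / 15.85 = 2.537 g/cm^3

2.537


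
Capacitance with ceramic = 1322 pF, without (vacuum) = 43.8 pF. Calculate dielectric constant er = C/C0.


er = 1322 / 43.8 = 30.18

30.18


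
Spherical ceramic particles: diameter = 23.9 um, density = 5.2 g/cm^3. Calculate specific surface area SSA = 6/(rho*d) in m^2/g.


SSA = 6 / (5.2 * 23.9) = 0.048 m^2/g

0.048


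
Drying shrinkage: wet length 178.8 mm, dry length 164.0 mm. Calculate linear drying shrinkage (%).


DS = (178.8 - 164.0) / 178.8 * 100 = 8.28%

8.28


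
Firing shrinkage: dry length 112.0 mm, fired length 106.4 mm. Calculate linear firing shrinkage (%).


FS = (112.0 - 106.4) / 112.0 * 100 = 5.0%

5.0


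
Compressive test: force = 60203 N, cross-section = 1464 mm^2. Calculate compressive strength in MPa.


CS = 60203 / 1464 = 41.1 MPa

41.1


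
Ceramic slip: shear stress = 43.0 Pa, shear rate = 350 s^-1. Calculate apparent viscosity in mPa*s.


eta = tau/gamma * 1000 = 43.0/350 * 1000 = 122.9 mPa*s

122.9


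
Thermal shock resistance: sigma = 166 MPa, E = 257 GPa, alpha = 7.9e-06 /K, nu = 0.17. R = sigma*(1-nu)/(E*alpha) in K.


R = 166*(1-0.17)/(257*1000*7.9e-06) = 68 K

68


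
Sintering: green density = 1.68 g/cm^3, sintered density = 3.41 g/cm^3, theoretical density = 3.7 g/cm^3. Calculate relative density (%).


Relative = 3.41 / 3.7 * 100 = 92.2%

92.2


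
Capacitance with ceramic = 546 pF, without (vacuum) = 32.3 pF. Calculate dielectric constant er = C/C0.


er = 546 / 32.3 = 16.9

16.9


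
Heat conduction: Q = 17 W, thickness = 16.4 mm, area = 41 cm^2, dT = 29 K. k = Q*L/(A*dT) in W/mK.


k = 17*16.4/1000/(41/10000*29) = 2.34 W/mK

2.34


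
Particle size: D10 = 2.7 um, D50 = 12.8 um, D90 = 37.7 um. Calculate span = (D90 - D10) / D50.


Span = (37.7 - 2.7) / 12.8 = 35.0 / 12.8 = 2.734

2.734


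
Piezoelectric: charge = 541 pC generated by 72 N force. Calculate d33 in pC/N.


d33 = 541 / 72 = 7.5 pC/N

7.5


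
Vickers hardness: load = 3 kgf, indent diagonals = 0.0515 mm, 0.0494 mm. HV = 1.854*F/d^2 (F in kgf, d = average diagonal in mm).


d_avg = (0.0515+0.0494)/2 = 0.05045 mm
HV = 1.854*3/0.05045^2 = 2185

2185


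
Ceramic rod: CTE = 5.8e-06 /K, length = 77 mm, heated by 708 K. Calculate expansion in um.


dL = 5.8e-06 * 77 * 708 * 1000 = 316.193 um

316.193


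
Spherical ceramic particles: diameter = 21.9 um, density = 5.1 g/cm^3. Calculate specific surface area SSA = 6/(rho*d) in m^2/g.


SSA = 6 / (5.1 * 21.9) = 0.054 m^2/g

0.054


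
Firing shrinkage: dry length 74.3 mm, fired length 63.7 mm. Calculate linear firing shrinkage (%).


FS = (74.3 - 63.7) / 74.3 * 100 = 14.27%

14.27


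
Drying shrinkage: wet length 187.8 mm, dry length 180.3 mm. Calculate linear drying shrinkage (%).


DS = (187.8 - 180.3) / 187.8 * 100 = 3.99%

3.99


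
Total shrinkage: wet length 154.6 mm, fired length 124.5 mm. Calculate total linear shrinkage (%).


TS = (154.6 - 124.5) / 154.6 * 100 = 19.47%

19.47


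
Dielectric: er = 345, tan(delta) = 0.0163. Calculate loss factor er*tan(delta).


Loss = 345 * 0.0163 = 5.624

5.624


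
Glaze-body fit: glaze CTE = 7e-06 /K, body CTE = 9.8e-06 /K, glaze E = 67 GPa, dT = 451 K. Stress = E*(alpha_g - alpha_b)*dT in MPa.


Stress = 67*1000*(7e-06 - 9.8e-06)*451 = -84.6 MPa

-84.6


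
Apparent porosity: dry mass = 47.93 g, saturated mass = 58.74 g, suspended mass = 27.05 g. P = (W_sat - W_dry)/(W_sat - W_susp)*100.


P = (58.74 - 47.93) / (58.74 - 27.05) * 100 = 10.81 / 31.69 * 100 = 34.1%

34.1


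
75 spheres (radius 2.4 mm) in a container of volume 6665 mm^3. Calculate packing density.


V_sphere = 4/3*pi*2.4^3 = 57.9058 mm^3
Total V = 75*57.9058 = 4342.935 mm^3
PD = 4342.935 / 6665 = 0.652

0.652


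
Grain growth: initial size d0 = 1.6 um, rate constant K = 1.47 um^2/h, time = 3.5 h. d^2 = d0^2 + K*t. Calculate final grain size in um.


d^2 = 1.6^2 + 1.47*3.5 = 7.705
d = sqrt(7.705) = 2.78 um

2.78


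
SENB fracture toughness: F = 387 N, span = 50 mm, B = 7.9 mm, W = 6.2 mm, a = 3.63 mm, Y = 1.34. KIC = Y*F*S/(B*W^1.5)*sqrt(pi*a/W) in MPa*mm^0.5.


KIC = 1.34*387*50/(7.9*6.2^1.5)*sqrt(pi*3.63/6.2) = 288.34

288.34


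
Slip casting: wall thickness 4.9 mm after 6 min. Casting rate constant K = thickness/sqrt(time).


K = 4.9 / sqrt(6) = 4.9 / 2.4495 = 2.0 mm/min^0.5

2.0


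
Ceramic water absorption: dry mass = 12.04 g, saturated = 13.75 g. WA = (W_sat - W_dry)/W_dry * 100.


WA = (13.75 - 12.04) / 12.04 * 100 = 14.2%

14.2


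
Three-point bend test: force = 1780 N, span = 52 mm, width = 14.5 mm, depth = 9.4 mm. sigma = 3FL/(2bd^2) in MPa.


sigma = 3*1780*52/(2*14.5*9.4^2) = 108.4 MPa

108.4


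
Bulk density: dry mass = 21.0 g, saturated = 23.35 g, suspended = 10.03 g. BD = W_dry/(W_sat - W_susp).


BD = 21.0 / (23.35 - 10.03) = 21.0 / 13.32 = 1.577 g/cm^3

1.577


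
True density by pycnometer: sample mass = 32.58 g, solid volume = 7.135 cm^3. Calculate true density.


TD = 32.58 / 7.135 = 4.566 g/cm^3

4.566


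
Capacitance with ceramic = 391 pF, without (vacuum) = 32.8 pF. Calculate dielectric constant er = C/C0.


er = 391 / 32.8 = 11.92

11.92


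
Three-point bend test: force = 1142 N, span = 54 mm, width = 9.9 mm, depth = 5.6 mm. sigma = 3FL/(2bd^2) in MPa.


sigma = 3*1142*54/(2*9.9*5.6^2) = 297.9 MPa

297.9


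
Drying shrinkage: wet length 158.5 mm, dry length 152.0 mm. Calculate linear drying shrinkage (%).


DS = (158.5 - 152.0) / 158.5 * 100 = 4.1%

4.1


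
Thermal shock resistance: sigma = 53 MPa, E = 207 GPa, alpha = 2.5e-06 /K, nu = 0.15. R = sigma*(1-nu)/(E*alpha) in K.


R = 53*(1-0.15)/(207*1000*2.5e-06) = 87 K

87


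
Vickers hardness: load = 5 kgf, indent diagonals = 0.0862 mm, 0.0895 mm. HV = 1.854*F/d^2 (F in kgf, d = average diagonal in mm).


d_avg = (0.0862+0.0895)/2 = 0.08785 mm
HV = 1.854*5/0.08785^2 = 1201

1201


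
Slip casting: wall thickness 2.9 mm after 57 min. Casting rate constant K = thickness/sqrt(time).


K = 2.9 / sqrt(57) = 2.9 / 7.5498 = 0.384 mm/min^0.5

0.384


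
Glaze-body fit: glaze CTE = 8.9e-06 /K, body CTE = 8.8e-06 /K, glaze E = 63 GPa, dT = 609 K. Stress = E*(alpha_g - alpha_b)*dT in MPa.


Stress = 63*1000*(8.9e-06 - 8.8e-06)*609 = 3.8 MPa

3.8


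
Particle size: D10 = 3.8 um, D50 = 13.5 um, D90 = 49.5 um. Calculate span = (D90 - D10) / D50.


Span = (49.5 - 3.8) / 13.5 = 45.7 / 13.5 = 3.385

3.385


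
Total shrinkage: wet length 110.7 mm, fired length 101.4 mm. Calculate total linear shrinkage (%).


TS = (110.7 - 101.4) / 110.7 * 100 = 8.4%

8.4


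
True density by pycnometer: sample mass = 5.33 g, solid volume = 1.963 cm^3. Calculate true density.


TD = 5.33 / 1.963 = 2.715 g/cm^3

2.715


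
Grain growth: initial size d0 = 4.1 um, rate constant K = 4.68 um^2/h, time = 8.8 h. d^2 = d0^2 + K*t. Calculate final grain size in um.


d^2 = 4.1^2 + 4.68*8.8 = 57.994
d = sqrt(57.994) = 7.62 um

7.62


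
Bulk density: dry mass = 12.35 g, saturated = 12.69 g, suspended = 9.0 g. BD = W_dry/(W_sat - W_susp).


BD = 12.35 / (12.69 - 9.0) = 12.35 / 3.69 = 3.347 g/cm^3

3.347


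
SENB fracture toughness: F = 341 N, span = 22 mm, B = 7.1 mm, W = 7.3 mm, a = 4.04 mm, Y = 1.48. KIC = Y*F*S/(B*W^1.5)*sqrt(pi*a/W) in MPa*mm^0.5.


KIC = 1.48*341*22/(7.1*7.3^1.5)*sqrt(pi*4.04/7.3) = 104.54

104.54


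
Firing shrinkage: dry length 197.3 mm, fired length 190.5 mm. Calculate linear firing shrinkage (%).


FS = (197.3 - 190.5) / 197.3 * 100 = 3.45%

3.45


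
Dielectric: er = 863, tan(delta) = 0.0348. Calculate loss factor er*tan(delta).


Loss = 863 * 0.0348 = 30.032

30.032


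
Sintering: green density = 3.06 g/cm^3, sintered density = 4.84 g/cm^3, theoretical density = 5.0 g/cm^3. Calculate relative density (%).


Relative = 4.84 / 5.0 * 100 = 96.8%

96.8


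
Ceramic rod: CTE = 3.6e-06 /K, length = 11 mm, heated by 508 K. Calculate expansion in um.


dL = 3.6e-06 * 11 * 508 * 1000 = 20.117 um

20.117


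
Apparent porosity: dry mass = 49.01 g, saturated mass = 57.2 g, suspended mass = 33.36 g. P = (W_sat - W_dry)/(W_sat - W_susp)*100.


P = (57.2 - 49.01) / (57.2 - 33.36) * 100 = 8.19 / 23.84 * 100 = 34.4%

34.4


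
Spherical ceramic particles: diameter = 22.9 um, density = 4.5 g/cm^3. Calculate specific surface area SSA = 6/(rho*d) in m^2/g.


SSA = 6 / (4.5 * 22.9) = 0.058 m^2/g

0.058


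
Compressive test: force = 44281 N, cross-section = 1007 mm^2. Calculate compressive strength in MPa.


CS = 44281 / 1007 = 44.0 MPa

44.0


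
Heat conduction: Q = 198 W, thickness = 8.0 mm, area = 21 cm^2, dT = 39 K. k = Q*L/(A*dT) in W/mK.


k = 198*8.0/1000/(21/10000*39) = 19.34 W/mK

19.34


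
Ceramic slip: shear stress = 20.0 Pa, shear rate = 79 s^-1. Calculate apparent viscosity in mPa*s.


eta = tau/gamma * 1000 = 20.0/79 * 1000 = 253.2 mPa*s

253.2


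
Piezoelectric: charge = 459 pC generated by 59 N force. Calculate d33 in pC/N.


d33 = 459 / 59 = 7.8 pC/N

7.8


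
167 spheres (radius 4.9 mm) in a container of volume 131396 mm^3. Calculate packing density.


V_sphere = 4/3*pi*4.9^3 = 492.807 mm^3
Total V = 167*492.807 = 82298.769 mm^3
PD = 82298.769 / 131396 = 0.626

0.626


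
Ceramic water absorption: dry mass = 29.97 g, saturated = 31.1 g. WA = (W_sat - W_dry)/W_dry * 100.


WA = (31.1 - 29.97) / 29.97 * 100 = 3.77%

3.77


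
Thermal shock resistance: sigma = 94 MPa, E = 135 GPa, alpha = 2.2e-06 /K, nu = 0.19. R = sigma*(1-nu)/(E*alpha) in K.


R = 94*(1-0.19)/(135*1000*2.2e-06) = 256 K

256


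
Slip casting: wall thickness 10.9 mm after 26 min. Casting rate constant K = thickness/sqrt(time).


K = 10.9 / sqrt(26) = 10.9 / 5.099 = 2.138 mm/min^0.5

2.138


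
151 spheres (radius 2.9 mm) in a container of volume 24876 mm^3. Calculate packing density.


V_sphere = 4/3*pi*2.9^3 = 102.1604 mm^3
Total V = 151*102.1604 = 15426.2204 mm^3
PD = 15426.2204 / 24876 = 0.62

0.62


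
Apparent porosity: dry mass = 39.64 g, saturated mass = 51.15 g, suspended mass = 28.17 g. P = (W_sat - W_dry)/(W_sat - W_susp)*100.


P = (51.15 - 39.64) / (51.15 - 28.17) * 100 = 11.51 / 22.98 * 100 = 50.1%

50.1


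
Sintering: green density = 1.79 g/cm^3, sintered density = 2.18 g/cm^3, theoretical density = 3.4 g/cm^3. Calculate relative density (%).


Relative = 2.18 / 3.4 * 100 = 64.1%

64.1


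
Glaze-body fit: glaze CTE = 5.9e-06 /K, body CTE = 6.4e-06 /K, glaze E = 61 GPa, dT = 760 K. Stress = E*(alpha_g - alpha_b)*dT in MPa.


Stress = 61*1000*(5.9e-06 - 6.4e-06)*760 = -23.2 MPa

-23.2


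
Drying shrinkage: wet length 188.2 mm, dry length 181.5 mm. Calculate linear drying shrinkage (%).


DS = (188.2 - 181.5) / 188.2 * 100 = 3.56%

3.56


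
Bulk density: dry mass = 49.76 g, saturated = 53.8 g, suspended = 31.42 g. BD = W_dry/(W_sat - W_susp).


BD = 49.76 / (53.8 - 31.42) = 49.76 / 22.38 = 2.223 g/cm^3

2.223


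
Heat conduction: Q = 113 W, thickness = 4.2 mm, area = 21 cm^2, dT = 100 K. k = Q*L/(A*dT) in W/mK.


k = 113*4.2/1000/(21/10000*100) = 2.26 W/mK

2.26


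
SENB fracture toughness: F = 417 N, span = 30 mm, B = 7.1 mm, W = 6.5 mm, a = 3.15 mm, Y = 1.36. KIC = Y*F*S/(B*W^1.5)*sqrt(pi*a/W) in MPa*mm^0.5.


KIC = 1.36*417*30/(7.1*6.5^1.5)*sqrt(pi*3.15/6.5) = 178.42

178.42


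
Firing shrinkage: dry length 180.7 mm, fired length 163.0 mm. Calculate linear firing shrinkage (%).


FS = (180.7 - 163.0) / 180.7 * 100 = 9.8%

9.8


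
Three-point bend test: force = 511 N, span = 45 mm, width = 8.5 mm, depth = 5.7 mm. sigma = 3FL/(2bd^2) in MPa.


sigma = 3*511*45/(2*8.5*5.7^2) = 124.9 MPa

124.9


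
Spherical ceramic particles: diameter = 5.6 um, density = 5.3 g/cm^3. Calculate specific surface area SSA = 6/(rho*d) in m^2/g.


SSA = 6 / (5.3 * 5.6) = 0.202 m^2/g

0.202


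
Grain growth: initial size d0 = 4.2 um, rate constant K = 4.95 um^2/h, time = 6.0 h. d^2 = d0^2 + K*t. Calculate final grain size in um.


d^2 = 4.2^2 + 4.95*6.0 = 47.34
d = sqrt(47.34) = 6.88 um

6.88


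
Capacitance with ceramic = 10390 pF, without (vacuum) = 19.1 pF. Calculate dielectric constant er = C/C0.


er = 10390 / 19.1 = 543.98

543.98


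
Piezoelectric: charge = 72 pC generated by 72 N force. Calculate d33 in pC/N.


d33 = 72 / 72 = 1.0 pC/N

1.0


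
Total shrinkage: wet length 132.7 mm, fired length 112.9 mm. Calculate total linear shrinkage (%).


TS = (132.7 - 112.9) / 132.7 * 100 = 14.92%

14.92


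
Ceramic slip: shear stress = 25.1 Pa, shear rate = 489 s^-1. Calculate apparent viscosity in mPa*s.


eta = tau/gamma * 1000 = 25.1/489 * 1000 = 51.3 mPa*s

51.3


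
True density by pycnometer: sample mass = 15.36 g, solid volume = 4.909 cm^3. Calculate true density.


TD = 15.36 / 4.909 = 3.129 g/cm^3

3.129


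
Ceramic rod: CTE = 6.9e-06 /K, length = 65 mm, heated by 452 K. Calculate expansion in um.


dL = 6.9e-06 * 65 * 452 * 1000 = 202.722 um

202.722


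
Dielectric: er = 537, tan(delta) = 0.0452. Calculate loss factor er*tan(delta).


Loss = 537 * 0.0452 = 24.272

24.272


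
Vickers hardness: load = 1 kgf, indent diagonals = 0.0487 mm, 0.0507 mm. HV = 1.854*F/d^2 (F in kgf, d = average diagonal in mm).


d_avg = (0.0487+0.0507)/2 = 0.0497 mm
HV = 1.854*1/0.0497^2 = 751

751


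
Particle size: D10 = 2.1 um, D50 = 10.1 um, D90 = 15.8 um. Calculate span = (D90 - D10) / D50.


Span = (15.8 - 2.1) / 10.1 = 13.7 / 10.1 = 1.356

1.356


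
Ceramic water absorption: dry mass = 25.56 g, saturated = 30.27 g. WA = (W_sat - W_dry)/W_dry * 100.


WA = (30.27 - 25.56) / 25.56 * 100 = 18.43%

18.43


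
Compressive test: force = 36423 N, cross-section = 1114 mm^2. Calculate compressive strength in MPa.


CS = 36423 / 1114 = 32.7 MPa

32.7


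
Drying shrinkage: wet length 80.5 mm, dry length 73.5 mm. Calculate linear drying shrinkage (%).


DS = (80.5 - 73.5) / 80.5 * 100 = 8.7%

8.7


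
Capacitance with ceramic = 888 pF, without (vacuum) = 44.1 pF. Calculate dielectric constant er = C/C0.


er = 888 / 44.1 = 20.14

20.14


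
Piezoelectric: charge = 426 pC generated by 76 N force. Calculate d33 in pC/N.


d33 = 426 / 76 = 5.6 pC/N

5.6


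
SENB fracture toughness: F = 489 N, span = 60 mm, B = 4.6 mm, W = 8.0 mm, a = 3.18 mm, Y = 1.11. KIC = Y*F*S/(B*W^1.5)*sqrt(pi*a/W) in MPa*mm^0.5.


KIC = 1.11*489*60/(4.6*8.0^1.5)*sqrt(pi*3.18/8.0) = 349.65

349.65


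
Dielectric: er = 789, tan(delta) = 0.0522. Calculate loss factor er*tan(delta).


Loss = 789 * 0.0522 = 41.186

41.186


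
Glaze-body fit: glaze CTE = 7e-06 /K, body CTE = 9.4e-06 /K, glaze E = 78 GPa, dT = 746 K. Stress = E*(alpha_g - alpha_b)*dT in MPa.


Stress = 78*1000*(7e-06 - 9.4e-06)*746 = -139.7 MPa

-139.7


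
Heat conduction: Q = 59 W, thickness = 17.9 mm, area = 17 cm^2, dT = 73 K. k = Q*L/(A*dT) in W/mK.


k = 59*17.9/1000/(17/10000*73) = 8.51 W/mK

8.51


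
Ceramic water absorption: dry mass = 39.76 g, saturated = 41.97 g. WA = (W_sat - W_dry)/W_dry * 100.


WA = (41.97 - 39.76) / 39.76 * 100 = 5.56%

5.56


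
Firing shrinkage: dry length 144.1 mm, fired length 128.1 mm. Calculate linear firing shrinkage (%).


FS = (144.1 - 128.1) / 144.1 * 100 = 11.1%

11.1


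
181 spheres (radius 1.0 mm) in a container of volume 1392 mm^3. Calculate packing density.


V_sphere = 4/3*pi*1.0^3 = 4.1888 mm^3
Total V = 181*4.1888 = 758.1728 mm^3
PD = 758.1728 / 1392 = 0.545

0.545


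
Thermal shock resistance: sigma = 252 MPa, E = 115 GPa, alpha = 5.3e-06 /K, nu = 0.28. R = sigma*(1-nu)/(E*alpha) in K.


R = 252*(1-0.28)/(115*1000*5.3e-06) = 298 K

298


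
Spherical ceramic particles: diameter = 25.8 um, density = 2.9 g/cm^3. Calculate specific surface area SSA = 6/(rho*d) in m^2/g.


SSA = 6 / (2.9 * 25.8) = 0.08 m^2/g

0.08


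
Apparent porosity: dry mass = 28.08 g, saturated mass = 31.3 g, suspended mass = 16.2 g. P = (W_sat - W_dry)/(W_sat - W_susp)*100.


P = (31.3 - 28.08) / (31.3 - 16.2) * 100 = 3.22 / 15.1 * 100 = 21.3%

21.3


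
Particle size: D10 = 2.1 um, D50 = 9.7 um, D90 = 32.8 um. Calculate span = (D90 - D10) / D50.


Span = (32.8 - 2.1) / 9.7 = 30.7 / 9.7 = 3.165

3.165


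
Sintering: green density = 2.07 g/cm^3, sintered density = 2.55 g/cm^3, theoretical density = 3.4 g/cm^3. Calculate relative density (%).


Relative = 2.55 / 3.4 * 100 = 75.0%

75.0


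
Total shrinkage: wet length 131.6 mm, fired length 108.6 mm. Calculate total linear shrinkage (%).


TS = (131.6 - 108.6) / 131.6 * 100 = 17.48%

17.48


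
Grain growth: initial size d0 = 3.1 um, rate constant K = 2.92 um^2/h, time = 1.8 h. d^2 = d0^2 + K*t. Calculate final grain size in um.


d^2 = 3.1^2 + 2.92*1.8 = 14.866
d = sqrt(14.866) = 3.86 um

3.86


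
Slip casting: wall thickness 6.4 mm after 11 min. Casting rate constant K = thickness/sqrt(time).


K = 6.4 / sqrt(11) = 6.4 / 3.3166 = 1.93 mm/min^0.5

1.93


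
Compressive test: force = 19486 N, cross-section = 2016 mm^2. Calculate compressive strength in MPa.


CS = 19486 / 2016 = 9.7 MPa

9.7


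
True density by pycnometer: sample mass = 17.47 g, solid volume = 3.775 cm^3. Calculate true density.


TD = 17.47 / 3.775 = 4.628 g/cm^3

4.628


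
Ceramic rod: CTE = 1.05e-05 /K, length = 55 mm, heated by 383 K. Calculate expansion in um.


dL = 1.05e-05 * 55 * 383 * 1000 = 221.183 um

221.183


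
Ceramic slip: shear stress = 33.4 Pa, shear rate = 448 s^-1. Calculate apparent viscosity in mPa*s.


eta = tau/gamma * 1000 = 33.4/448 * 1000 = 74.6 mPa*s

74.6


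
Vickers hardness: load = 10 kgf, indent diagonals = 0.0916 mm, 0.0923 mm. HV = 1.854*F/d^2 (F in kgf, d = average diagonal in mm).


d_avg = (0.0916+0.0923)/2 = 0.09195 mm
HV = 1.854*10/0.09195^2 = 2193

2193


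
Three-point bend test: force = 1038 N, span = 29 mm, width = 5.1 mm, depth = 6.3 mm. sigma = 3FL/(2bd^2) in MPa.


sigma = 3*1038*29/(2*5.1*6.3^2) = 223.1 MPa

223.1


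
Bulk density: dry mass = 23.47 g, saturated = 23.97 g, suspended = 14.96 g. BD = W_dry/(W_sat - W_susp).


BD = 23.47 / (23.97 - 14.96) = 23.47 / 9.01 = 2.605 g/cm^3

2.605


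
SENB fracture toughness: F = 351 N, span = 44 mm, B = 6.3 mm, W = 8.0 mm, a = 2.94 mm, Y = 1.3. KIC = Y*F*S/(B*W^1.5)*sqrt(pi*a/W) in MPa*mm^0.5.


KIC = 1.3*351*44/(6.3*8.0^1.5)*sqrt(pi*2.94/8.0) = 151.33

151.33


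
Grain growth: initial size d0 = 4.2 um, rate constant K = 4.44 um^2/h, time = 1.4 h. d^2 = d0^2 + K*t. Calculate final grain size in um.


d^2 = 4.2^2 + 4.44*1.4 = 23.856
d = sqrt(23.856) = 4.88 um

4.88


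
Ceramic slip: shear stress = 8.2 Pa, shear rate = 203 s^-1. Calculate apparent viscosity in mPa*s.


eta = tau/gamma * 1000 = 8.2/203 * 1000 = 40.4 mPa*s

40.4


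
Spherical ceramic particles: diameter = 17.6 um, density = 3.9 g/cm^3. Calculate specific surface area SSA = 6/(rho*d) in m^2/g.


SSA = 6 / (3.9 * 17.6) = 0.087 m^2/g

0.087


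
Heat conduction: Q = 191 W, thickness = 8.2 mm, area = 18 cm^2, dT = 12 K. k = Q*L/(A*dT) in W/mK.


k = 191*8.2/1000/(18/10000*12) = 72.51 W/mK

72.51


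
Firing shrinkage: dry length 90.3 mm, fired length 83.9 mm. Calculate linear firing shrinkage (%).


FS = (90.3 - 83.9) / 90.3 * 100 = 7.09%

7.09


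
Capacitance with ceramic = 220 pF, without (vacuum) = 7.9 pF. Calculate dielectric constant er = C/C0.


er = 220 / 7.9 = 27.85

27.85


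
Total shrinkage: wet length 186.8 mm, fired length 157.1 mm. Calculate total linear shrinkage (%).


TS = (186.8 - 157.1) / 186.8 * 100 = 15.9%

15.9


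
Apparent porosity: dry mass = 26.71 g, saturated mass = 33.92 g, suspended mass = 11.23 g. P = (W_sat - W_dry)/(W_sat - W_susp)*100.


P = (33.92 - 26.71) / (33.92 - 11.23) * 100 = 7.21 / 22.69 * 100 = 31.8%

31.8


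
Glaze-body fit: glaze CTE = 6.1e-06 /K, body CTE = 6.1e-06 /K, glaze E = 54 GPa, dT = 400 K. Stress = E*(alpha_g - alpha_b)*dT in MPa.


Stress = 54*1000*(6.1e-06 - 6.1e-06)*400 = 0.0 MPa

0.0


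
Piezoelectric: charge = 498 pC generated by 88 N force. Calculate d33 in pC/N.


d33 = 498 / 88 = 5.7 pC/N

5.7


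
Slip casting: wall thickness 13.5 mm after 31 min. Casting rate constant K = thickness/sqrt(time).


K = 13.5 / sqrt(31) = 13.5 / 5.5678 = 2.425 mm/min^0.5

2.425


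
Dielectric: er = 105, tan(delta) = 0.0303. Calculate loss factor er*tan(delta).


Loss = 105 * 0.0303 = 3.182

3.182


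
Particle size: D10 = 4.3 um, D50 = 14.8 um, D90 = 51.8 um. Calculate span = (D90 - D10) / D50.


Span = (51.8 - 4.3) / 14.8 = 47.5 / 14.8 = 3.209

3.209


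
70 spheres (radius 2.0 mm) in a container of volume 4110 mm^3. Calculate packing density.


V_sphere = 4/3*pi*2.0^3 = 33.5103 mm^3
Total V = 70*33.5103 = 2345.721 mm^3
PD = 2345.721 / 4110 = 0.571

0.571


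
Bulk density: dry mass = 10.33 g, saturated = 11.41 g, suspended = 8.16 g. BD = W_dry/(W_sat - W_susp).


BD = 10.33 / (11.41 - 8.16) = 10.33 / 3.25 = 3.178 g/cm^3

3.178


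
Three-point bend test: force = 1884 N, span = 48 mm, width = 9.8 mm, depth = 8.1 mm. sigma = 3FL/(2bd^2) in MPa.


sigma = 3*1884*48/(2*9.8*8.1^2) = 211.0 MPa

211.0


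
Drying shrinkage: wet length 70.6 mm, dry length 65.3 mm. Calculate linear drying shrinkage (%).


DS = (70.6 - 65.3) / 70.6 * 100 = 7.51%

7.51


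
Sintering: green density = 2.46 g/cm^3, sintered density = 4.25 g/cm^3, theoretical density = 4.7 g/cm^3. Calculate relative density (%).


Relative = 4.25 / 4.7 * 100 = 90.4%

90.4


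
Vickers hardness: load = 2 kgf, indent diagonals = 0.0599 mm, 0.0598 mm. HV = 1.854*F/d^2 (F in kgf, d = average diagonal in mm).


d_avg = (0.0599+0.0598)/2 = 0.05985 mm
HV = 1.854*2/0.05985^2 = 1035

1035


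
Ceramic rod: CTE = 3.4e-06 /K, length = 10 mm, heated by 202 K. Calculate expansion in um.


dL = 3.4e-06 * 10 * 202 * 1000 = 6.868 um

6.868


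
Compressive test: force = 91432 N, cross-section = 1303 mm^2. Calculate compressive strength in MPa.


CS = 91432 / 1303 = 70.2 MPa

70.2


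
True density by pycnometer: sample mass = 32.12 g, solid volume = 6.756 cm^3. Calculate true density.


TD = 32.12 / 6.756 = 4.754 g/cm^3

4.754


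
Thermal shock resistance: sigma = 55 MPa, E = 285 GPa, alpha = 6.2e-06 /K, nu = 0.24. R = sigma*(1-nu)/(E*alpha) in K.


R = 55*(1-0.24)/(285*1000*6.2e-06) = 24 K

24
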